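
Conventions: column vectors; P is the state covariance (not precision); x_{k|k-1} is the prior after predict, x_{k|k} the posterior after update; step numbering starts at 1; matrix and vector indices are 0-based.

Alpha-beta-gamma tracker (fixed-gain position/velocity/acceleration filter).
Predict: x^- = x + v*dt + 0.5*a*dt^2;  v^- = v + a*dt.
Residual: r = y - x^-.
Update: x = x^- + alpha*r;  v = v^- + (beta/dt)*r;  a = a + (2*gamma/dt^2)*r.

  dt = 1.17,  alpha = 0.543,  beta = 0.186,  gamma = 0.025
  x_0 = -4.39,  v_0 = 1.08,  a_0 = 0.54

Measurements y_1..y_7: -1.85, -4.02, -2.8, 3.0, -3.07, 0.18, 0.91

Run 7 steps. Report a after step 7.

step 1: x_pred=-2.7568  r=0.9068  x^+=-2.2644  v^+=1.8560  a^+=0.5731
step 2: x_pred=0.2993  r=-4.3193  x^+=-2.0461  v^+=1.8398  a^+=0.4154
step 3: x_pred=0.3908  r=-3.1908  x^+=-1.3418  v^+=1.8185  a^+=0.2988
step 4: x_pred=0.9904  r=2.0096  x^+=2.0816  v^+=2.4876  a^+=0.3722
step 5: x_pred=5.2469  r=-8.3169  x^+=0.7308  v^+=1.6009  a^+=0.0684
step 6: x_pred=2.6507  r=-2.4707  x^+=1.3091  v^+=1.2882  a^+=-0.0218
step 7: x_pred=2.8014  r=-1.8914  x^+=1.7744  v^+=0.9620  a^+=-0.0909

a_post = -0.0909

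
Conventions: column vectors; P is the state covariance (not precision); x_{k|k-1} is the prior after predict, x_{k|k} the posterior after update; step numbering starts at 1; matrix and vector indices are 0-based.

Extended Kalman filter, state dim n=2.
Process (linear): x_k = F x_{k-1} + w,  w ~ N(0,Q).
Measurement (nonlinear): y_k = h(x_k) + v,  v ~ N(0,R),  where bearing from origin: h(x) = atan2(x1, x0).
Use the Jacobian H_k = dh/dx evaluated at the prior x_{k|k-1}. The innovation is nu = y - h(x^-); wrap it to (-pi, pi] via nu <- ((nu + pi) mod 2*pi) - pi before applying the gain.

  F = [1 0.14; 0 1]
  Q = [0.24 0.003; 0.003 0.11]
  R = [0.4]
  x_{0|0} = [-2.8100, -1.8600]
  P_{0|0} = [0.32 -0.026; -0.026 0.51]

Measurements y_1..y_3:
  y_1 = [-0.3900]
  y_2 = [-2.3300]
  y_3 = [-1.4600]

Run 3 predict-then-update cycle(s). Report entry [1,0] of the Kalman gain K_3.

step 1: x^-=[-3.0704, -1.8600]  P^-=[0.5627 0.0484; 0.0484 0.6200]  H_jac=[0.1443 -0.2383]  S=[0.4436]  K=[0.1571; -0.3173]  nu=[2.2069]  x^+=[-2.7237, -2.5602]  P^+=[0.5518 0.0705; 0.0705 0.5754]
step 2: x^-=[-3.0821, -2.5602]  P^-=[0.8228 0.1541; 0.1541 0.6854]  H_jac=[0.1595 -0.1920]  S=[0.4368]  K=[0.2327; -0.2450]  nu=[0.1184]  x^+=[-3.0546, -2.5892]  P^+=[0.7991 0.1790; 0.1790 0.6591]
step 3: x^-=[-3.4170, -2.5892]  P^-=[1.1022 0.2742; 0.2742 0.7691]  H_jac=[0.1409 -0.1859]  S=[0.4341]  K=[0.2402; -0.2404]  nu=[1.0332]  x^+=[-3.1689, -2.8376]  P^+=[1.0771 0.2993; 0.2993 0.7440]

K[1,0] = -0.2404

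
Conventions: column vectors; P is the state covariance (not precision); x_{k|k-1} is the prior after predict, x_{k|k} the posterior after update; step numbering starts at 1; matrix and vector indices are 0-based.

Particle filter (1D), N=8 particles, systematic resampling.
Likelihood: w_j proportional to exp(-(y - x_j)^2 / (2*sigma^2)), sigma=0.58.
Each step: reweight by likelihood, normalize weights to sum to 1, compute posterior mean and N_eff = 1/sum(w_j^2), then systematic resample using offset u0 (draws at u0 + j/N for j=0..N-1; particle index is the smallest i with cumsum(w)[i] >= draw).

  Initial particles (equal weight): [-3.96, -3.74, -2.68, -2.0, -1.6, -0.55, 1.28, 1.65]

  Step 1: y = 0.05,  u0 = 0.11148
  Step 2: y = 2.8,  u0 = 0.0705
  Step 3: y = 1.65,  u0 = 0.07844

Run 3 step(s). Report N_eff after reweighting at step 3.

N_eff = 7.9690

step 1: w=[0.0000, 0.0000, 0.0000, 0.0026, 0.0239, 0.7991, 0.1440, 0.0304]  mean=-0.2486  Neff=1.5133  idx=[5, 5, 5, 5, 5, 5, 6, 7]
step 2: w=[0.0000, 0.0000, 0.0000, 0.0000, 0.0000, 0.0000, 0.1872, 0.8128]  mean=1.5807  Neff=1.4374  idx=[6, 7, 7, 7, 7, 7, 7, 7]
step 3: w=[0.1044, 0.1279, 0.1279, 0.1279, 0.1279, 0.1279, 0.1279, 0.1279]  mean=1.6114  Neff=7.9690  idx=[0, 1, 2, 3, 4, 5, 6, 7]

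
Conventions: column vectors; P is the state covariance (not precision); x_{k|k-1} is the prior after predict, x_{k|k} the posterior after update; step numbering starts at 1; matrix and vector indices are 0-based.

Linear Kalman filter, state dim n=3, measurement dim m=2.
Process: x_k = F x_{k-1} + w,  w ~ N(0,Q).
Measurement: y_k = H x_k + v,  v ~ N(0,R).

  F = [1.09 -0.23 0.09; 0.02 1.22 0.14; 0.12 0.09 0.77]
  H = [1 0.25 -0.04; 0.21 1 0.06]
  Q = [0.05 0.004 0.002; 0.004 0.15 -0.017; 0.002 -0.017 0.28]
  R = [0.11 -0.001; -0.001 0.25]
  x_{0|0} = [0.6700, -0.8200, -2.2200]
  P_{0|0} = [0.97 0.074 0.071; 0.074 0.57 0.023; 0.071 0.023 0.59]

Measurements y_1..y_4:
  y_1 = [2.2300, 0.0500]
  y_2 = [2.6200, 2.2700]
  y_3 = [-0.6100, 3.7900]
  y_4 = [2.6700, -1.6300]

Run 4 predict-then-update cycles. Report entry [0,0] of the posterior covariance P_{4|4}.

P_post[0,0] = 0.0861

step 1: x^-=[0.7191, -1.2978, -1.7028]  P^-=[1.2133 -0.0165 0.2197; -0.0165 1.0222 0.1467; 0.2197 0.1467 0.6663]  S=[1.3594 0.4980; 0.4980 1.3443]  K=[0.9423 -0.1621; -0.1255 0.8109; 0.1221 0.1279]  nu=[1.7672, 1.2990]  x^+=[2.1739, -0.4664, -1.3209]  P^+=[0.1229 -0.0697 0.0410; -0.0697 0.2183 -0.0132; 0.0410 -0.0132 0.6085]
step 2: x^-=[2.3580, -0.7104, -0.7982]  P^-=[0.2560 -0.1340 0.0879; -0.1340 0.4792 0.0512; 0.0879 0.0512 0.6485]  S=[0.3219 0.0332; 0.0332 0.6949]  K=[0.6948 -0.1411; -0.1185 0.6592; 0.2171 0.1459]  nu=[0.4077, 2.5331]  x^+=[2.2838, 0.9110, -0.3401]  P^+=[0.0933 -0.0586 0.0513; -0.0586 0.1779 -0.0115; 0.0513 -0.0115 0.6165]
step 3: x^-=[2.2492, 1.1095, 0.0942]  P^-=[0.2152 -0.1068 0.0946; -0.1068 0.4204 0.0512; 0.0946 0.0512 0.6549]  S=[0.2905 0.0389; 0.0389 0.6459]  K=[0.6526 -0.1259; -0.0968 0.6267; 0.2589 0.1553]  nu=[-3.1328, 2.2025]  x^+=[-0.0726, 2.7933, -0.3747]  P^+=[0.0876 -0.0539 0.0555; -0.0539 0.1687 -0.0101; 0.0555 -0.0101 0.6167]
step 4: x^-=[-0.7553, 3.3539, -0.0458]  P^-=[0.2063 -0.0972 0.0978; -0.0972 0.4074 0.0524; 0.0978 0.0524 0.6560]  S=[0.2853 0.0440; 0.0440 0.6368]  K=[0.6426 -0.1199; -0.0866 0.6187; 0.2724 0.1575]  nu=[2.5850, -4.8225]  x^+=[1.4839, 0.1466, -0.1013]  P^+=[0.0861 -0.0521 0.0569; -0.0521 0.1663 -0.0097; 0.0569 -0.0097 0.6152]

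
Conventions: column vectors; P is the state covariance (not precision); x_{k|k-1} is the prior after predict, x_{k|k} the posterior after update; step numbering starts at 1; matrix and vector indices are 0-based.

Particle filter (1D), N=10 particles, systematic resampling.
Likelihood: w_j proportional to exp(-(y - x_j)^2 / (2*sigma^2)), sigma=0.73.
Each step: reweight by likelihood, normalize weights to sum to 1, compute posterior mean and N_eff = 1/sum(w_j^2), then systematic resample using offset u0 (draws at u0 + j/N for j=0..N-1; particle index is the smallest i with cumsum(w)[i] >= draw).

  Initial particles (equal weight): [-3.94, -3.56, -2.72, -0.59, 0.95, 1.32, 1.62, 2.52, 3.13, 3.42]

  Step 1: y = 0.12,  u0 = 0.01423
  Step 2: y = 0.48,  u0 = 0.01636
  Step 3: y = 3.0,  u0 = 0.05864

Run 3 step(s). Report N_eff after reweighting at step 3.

N_eff = 4.8197

step 1: w=[0.0000, 0.0000, 0.0003, 0.4066, 0.3419, 0.1690, 0.0790, 0.0029, 0.0001, 0.0000]  mean=0.4430  Neff=3.1539  idx=[3, 3, 3, 3, 4, 4, 4, 4, 5, 5]
step 2: w=[0.0605, 0.0605, 0.0605, 0.0605, 0.1439, 0.1439, 0.1439, 0.1439, 0.0913, 0.0913]  mean=0.6451  Neff=8.7637  idx=[0, 1, 3, 4, 5, 5, 6, 7, 7, 9]
step 3: w=[0.0000, 0.0000, 0.0000, 0.1036, 0.1036, 0.1036, 0.1036, 0.1036, 0.1036, 0.3782]  mean=1.0898  Neff=4.8197  idx=[3, 4, 5, 6, 7, 8, 9, 9, 9, 9]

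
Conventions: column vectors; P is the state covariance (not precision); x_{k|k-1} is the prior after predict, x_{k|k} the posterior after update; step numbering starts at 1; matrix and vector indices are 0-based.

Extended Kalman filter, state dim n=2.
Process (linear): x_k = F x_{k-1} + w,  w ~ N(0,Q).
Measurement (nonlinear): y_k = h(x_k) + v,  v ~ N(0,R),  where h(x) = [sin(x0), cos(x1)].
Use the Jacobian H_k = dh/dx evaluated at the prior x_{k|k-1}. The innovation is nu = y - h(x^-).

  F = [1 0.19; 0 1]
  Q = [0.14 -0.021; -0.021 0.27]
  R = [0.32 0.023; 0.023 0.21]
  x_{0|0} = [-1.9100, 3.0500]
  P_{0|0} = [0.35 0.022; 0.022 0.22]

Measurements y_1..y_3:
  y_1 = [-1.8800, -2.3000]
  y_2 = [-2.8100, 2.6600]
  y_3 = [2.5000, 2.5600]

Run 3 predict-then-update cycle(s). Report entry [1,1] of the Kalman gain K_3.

K[1,1] = 0.8278

step 1: x^-=[-1.3305, 3.0500]  P^-=[0.5063 0.0428; 0.0428 0.4900]  H_jac=[0.2380 0.0000; 0.0000 -0.0915]  S=[0.3487 0.0221; 0.0221 0.2141]  K=[0.3490 -0.0543; 0.0427 -0.2137]  nu=[-0.9087, -1.3042]  x^+=[-1.5769, 3.2899]  P^+=[0.4640 0.0368; 0.0368 0.4800]
step 2: x^-=[-0.9518, 3.2899]  P^-=[0.6354 0.1070; 0.1070 0.7500]  H_jac=[0.5802 0.0000; 0.0000 0.1478]  S=[0.5339 0.0322; 0.0322 0.2264]  K=[0.6922 -0.0285; 0.0875 0.4771]  nu=[-1.9955, 3.6490]  x^+=[-2.4372, 4.8563]  P^+=[0.3806 0.0672; 0.0672 0.6917]
step 3: x^-=[-1.5145, 4.8563]  P^-=[0.5711 0.1776; 0.1776 0.9617]  H_jac=[0.0563 0.0000; 0.0000 0.9897]  S=[0.3218 0.0329; 0.0329 1.1519]  K=[0.0845 0.1502; -0.0535 0.8278]  nu=[3.4984, 2.4166]  x^+=[-0.8560, 6.6693]  P^+=[0.5420 0.0338; 0.0338 0.1744]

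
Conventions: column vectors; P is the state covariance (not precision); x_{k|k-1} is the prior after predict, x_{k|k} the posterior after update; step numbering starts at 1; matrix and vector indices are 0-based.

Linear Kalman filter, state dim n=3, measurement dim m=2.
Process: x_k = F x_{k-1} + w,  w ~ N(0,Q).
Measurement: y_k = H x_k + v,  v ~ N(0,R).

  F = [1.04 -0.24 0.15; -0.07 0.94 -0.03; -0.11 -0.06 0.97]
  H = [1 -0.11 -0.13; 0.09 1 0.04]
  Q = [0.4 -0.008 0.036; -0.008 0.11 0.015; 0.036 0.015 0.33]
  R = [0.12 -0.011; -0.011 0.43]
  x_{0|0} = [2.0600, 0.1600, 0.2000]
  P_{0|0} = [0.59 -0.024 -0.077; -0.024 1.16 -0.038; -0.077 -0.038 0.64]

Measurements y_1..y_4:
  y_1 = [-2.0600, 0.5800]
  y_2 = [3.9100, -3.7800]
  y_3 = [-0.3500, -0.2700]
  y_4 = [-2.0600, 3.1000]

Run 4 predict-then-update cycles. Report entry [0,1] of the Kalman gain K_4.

K[0,1] = 0.0450

step 1: x^-=[2.1340, 0.0002, -0.0422]  P^-=[1.1101 -0.3418 0.0120; -0.3418 1.1434 -0.0919; 0.0120 -0.0919 0.9640]  S=[1.3296 -0.3676; -0.3676 1.5152]  K=[0.8767 0.0534; -0.1504 0.6954; -0.0934 -0.0571]  nu=[-4.1995, 0.3894]  x^+=[-1.5270, 0.9027, 0.3280]  P^+=[0.1181 -0.0015 0.1053; -0.0015 0.3037 -0.0711; 0.1053 -0.0711 0.9514]
step 2: x^-=[-1.7555, 0.9455, 0.4319]  P^-=[0.6054 -0.1058 0.2870; -0.1058 0.3844 -0.1005; 0.2870 -0.1005 1.2135]  S=[0.6964 -0.0883; -0.0883 0.7962]  K=[0.8380 0.0428; -0.1368 0.4506; 0.2001 -0.0106]  nu=[5.8256, -4.5848]  x^+=[2.9298, -1.9176, 1.6465]  P^+=[0.1213 -0.0085 0.1706; -0.0085 0.1988 -0.0695; 0.1706 -0.0695 1.1851]
step 3: x^-=[3.7542, -2.0570, 1.3899]  P^-=[0.6318 -0.0929 0.3838; -0.0929 0.2931 -0.1034; 0.3838 -0.1034 1.4189]  S=[0.6970 -0.0610; -0.0610 0.7082]  K=[0.8534 0.0443; -0.1266 0.3853; 0.3031 0.0089]  nu=[-4.1498, 1.3935]  x^+=[0.2745, -0.9949, 0.1447]  P^+=[0.1274 -0.0100 0.2045; -0.0100 0.1708 -0.0721; 0.2045 -0.0721 1.3551]
step 4: x^-=[0.5460, -0.9587, 0.1698]  P^-=[0.6521 -0.0911 0.4418; -0.0911 0.2690 -0.1112; 0.4418 -0.1112 1.5718]  S=[0.7039 -0.0528; -0.0528 0.6847]  K=[0.8624 0.0450; -0.1235 0.3649; 0.3558 0.0150]  nu=[-2.6893, 4.0028]  x^+=[-1.5932, 0.8342, -0.7272]  P^+=[0.1313 -0.0110 0.2268; -0.0110 0.1624 -0.0772; 0.2268 -0.0772 1.4831]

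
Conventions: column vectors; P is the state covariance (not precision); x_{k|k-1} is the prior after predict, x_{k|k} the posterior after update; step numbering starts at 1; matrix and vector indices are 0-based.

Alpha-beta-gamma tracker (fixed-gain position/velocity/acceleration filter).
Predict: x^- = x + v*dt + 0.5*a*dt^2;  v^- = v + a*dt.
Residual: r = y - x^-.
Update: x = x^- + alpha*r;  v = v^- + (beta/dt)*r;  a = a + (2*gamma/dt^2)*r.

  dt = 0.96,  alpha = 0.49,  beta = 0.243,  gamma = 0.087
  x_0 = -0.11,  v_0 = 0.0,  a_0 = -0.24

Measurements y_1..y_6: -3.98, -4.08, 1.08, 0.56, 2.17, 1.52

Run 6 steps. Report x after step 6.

step 1: x_pred=-0.2206  r=-3.7594  x^+=-2.0627  v^+=-1.1820  a^+=-0.9498
step 2: x_pred=-3.6351  r=-0.4449  x^+=-3.8531  v^+=-2.2064  a^+=-1.0338
step 3: x_pred=-6.4476  r=7.5276  x^+=-2.7591  v^+=-1.2934  a^+=0.3874
step 4: x_pred=-3.8222  r=4.3822  x^+=-1.6749  v^+=0.1878  a^+=1.2148
step 5: x_pred=-0.9349  r=3.1049  x^+=0.5865  v^+=2.1399  a^+=1.8010
step 6: x_pred=3.4708  r=-1.9508  x^+=2.5149  v^+=3.3751  a^+=1.4327

x_post = 2.5149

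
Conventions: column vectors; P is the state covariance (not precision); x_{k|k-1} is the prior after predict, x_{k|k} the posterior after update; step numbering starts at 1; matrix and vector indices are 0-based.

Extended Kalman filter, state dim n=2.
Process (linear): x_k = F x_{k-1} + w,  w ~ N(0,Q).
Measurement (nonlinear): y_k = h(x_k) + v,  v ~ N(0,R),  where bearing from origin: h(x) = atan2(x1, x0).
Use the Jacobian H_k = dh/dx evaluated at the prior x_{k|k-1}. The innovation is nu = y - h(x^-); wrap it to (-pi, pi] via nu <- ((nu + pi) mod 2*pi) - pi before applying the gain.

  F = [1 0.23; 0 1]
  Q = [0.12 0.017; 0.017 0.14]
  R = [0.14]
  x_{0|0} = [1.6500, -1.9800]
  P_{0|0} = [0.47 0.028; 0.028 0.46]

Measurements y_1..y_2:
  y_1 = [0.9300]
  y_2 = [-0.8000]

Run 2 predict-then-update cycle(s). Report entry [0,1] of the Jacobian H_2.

step 1: x^-=[1.1946, -1.9800]  P^-=[0.6272 0.1508; 0.1508 0.6000]  H_jac=[0.3703 0.2234]  S=[0.2809]  K=[0.9468; 0.6760]  nu=[1.9579]  x^+=[3.0483, -0.6565]  P^+=[0.3754 -0.0290; -0.0290 0.4716]
step 2: x^-=[2.8973, -0.6565]  P^-=[0.5071 0.0965; 0.0965 0.6116]  H_jac=[0.0744 0.3283]  S=[0.2134]  K=[0.3252; 0.9744]  nu=[-0.5772]  x^+=[2.7096, -1.2189]  P^+=[0.4845 0.0289; 0.0289 0.4090]

H_jac[0,1] = 0.3283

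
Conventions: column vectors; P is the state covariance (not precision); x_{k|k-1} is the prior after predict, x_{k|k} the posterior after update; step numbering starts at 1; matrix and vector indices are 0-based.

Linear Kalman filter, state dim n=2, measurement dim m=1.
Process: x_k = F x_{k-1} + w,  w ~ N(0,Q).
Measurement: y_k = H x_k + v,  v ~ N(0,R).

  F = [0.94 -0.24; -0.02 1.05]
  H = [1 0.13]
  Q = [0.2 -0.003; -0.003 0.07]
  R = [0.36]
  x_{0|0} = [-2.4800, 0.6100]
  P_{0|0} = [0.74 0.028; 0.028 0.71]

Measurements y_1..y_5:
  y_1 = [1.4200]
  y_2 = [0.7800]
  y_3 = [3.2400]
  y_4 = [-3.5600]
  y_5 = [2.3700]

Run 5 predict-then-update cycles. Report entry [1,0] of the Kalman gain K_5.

K[1,0] = -0.4636

step 1: x^-=[-2.4776, 0.6901]  P^-=[0.8821 -0.1681; -0.1681 0.8519]  S=[1.2128]  K=[0.7093; -0.0473]  nu=[3.8079]  x^+=[0.2234, 0.5101]  P^+=[0.2719 -0.1274; -0.1274 0.8492]
step 2: x^-=[0.0876, 0.5312]  P^-=[0.5467 -0.3485; -0.3485 1.0117]  S=[0.8332]  K=[0.6018; -0.2604]  nu=[0.6234]  x^+=[0.4627, 0.3689]  P^+=[0.2450 -0.2179; -0.2179 0.9552]
step 3: x^-=[0.3464, 0.3781]  P^-=[0.5698 -0.4644; -0.4644 1.1324]  S=[0.8282]  K=[0.6151; -0.3831]  nu=[2.8445]  x^+=[2.0960, -0.7115]  P^+=[0.2564 -0.2693; -0.2693 1.0108]
step 4: x^-=[2.1410, -0.7890]  P^-=[0.6063 -0.5297; -0.5297 1.1959]  S=[0.8488]  K=[0.6332; -0.4408]  nu=[-5.5985]  x^+=[-1.4039, 1.6789]  P^+=[0.2660 -0.2927; -0.2927 1.0309]
step 5: x^-=[-1.7226, 1.7910]  P^-=[0.6265 -0.5581; -0.5581 1.2190]  S=[0.8620]  K=[0.6426; -0.4636]  nu=[3.8598]  x^+=[0.7578, 0.0015]  P^+=[0.2705 -0.3013; -0.3013 1.0337]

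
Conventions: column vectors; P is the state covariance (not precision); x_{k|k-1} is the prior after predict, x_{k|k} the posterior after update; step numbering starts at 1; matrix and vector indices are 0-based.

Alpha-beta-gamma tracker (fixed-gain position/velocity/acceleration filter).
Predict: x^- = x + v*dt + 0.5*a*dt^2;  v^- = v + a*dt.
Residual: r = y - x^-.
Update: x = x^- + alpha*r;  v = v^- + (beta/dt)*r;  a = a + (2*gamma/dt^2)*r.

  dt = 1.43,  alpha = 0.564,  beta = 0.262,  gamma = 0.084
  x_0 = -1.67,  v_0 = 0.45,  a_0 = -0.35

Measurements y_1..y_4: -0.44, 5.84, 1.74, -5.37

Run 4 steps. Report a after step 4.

a_post = -0.7385

step 1: x_pred=-1.3844  r=0.9444  x^+=-0.8517  v^+=0.1225  a^+=-0.2724
step 2: x_pred=-0.9551  r=6.7951  x^+=2.8774  v^+=0.9779  a^+=0.2858
step 3: x_pred=4.5681  r=-2.8281  x^+=2.9730  v^+=0.8685  a^+=0.0535
step 4: x_pred=4.2697  r=-9.6397  x^+=-1.1671  v^+=-0.8211  a^+=-0.7385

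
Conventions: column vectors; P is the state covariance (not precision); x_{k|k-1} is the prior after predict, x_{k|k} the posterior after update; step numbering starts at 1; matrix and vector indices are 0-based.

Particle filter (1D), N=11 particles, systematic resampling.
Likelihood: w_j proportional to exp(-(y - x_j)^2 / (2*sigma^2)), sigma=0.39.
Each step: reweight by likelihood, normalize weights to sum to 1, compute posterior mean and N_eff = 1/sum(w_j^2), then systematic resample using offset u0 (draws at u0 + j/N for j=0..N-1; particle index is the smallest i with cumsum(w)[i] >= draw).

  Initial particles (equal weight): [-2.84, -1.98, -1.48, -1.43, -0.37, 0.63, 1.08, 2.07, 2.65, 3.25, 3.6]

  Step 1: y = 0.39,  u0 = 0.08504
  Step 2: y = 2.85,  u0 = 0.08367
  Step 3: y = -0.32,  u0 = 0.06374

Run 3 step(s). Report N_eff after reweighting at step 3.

step 1: w=[0.0000, 0.0000, 0.0000, 0.0000, 0.1262, 0.6975, 0.1762, 0.0001, 0.0000, 0.0000, 0.0000]  mean=0.5831  Neff=1.8746  idx=[4, 5, 5, 5, 5, 5, 5, 5, 5, 6, 6]
step 2: w=[0.0000, 0.0014, 0.0014, 0.0014, 0.0014, 0.0014, 0.0014, 0.0014, 0.0014, 0.4946, 0.4946]  mean=1.0751  Neff=2.0439  idx=[9, 9, 9, 9, 9, 10, 10, 10, 10, 10, 10]
step 3: w=[0.0909, 0.0909, 0.0909, 0.0909, 0.0909, 0.0909, 0.0909, 0.0909, 0.0909, 0.0909, 0.0909]  mean=1.0800  Neff=11.0000  idx=[0, 1, 2, 3, 4, 5, 6, 7, 8, 9, 10]

N_eff = 11.0000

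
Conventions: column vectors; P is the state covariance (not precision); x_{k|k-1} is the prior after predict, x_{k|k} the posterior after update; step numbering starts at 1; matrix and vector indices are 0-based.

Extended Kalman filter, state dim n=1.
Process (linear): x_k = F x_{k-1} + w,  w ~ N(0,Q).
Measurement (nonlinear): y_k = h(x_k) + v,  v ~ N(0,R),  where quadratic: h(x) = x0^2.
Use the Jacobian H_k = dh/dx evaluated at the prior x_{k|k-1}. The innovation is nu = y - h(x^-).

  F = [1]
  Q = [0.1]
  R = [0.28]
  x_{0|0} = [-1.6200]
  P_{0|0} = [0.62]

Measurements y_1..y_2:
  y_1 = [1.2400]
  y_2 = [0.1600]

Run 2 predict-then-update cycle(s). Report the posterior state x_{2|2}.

x_post = [-0.8187]

step 1: x^-=[-1.6200]  P^-=[0.7200]  H_jac=[-3.2400]  S=[7.8383]  K=[-0.2976]  nu=[-1.3844]  x^+=[-1.2080]  P^+=[0.0257]
step 2: x^-=[-1.2080]  P^-=[0.1257]  H_jac=[-2.4160]  S=[1.0138]  K=[-0.2996]  nu=[-1.2992]  x^+=[-0.8187]  P^+=[0.0347]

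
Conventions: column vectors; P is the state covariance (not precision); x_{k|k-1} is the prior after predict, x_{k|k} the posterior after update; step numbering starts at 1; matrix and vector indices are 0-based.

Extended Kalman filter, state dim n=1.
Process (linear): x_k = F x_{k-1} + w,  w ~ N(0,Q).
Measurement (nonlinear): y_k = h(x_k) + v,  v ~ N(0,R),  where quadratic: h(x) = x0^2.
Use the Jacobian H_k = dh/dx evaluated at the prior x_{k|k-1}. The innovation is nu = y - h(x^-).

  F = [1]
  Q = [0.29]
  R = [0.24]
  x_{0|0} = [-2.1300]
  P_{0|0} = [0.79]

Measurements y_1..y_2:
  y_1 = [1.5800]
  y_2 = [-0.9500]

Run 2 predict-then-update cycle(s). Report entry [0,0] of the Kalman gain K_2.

step 1: x^-=[-2.1300]  P^-=[1.0800]  H_jac=[-4.2600]  S=[19.8394]  K=[-0.2319]  nu=[-2.9569]  x^+=[-1.4443]  P^+=[0.0131]
step 2: x^-=[-1.4443]  P^-=[0.3031]  H_jac=[-2.8886]  S=[2.7687]  K=[-0.3162]  nu=[-3.0360]  x^+=[-0.4844]  P^+=[0.0263]

K[0,0] = -0.3162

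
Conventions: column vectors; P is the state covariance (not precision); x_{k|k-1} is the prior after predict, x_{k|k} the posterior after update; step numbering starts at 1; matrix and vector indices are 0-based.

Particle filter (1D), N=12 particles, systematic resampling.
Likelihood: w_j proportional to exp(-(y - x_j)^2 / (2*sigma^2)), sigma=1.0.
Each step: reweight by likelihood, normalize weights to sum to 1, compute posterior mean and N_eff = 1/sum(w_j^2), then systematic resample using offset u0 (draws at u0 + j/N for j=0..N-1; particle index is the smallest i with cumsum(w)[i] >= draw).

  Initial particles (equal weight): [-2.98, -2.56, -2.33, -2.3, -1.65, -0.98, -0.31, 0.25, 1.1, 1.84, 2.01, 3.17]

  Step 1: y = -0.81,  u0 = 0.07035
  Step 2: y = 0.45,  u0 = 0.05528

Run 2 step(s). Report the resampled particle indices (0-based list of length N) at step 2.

step 1: w=[0.0220, 0.0502, 0.0731, 0.0765, 0.1632, 0.2288, 0.2049, 0.1324, 0.0375, 0.0069, 0.0044, 0.0001]  mean=-1.0015  Neff=6.4863  idx=[1, 3, 4, 4, 5, 5, 5, 6, 6, 7, 7, 8]
step 2: w=[0.0019, 0.0041, 0.0197, 0.0197, 0.0642, 0.0642, 0.0642, 0.1337, 0.1337, 0.1750, 0.1750, 0.1445]  mean=-0.1045  Neff=7.6295  idx=[4, 5, 6, 7, 8, 8, 9, 9, 10, 10, 11, 11]

resampled_idx = [4, 5, 6, 7, 8, 8, 9, 9, 10, 10, 11, 11]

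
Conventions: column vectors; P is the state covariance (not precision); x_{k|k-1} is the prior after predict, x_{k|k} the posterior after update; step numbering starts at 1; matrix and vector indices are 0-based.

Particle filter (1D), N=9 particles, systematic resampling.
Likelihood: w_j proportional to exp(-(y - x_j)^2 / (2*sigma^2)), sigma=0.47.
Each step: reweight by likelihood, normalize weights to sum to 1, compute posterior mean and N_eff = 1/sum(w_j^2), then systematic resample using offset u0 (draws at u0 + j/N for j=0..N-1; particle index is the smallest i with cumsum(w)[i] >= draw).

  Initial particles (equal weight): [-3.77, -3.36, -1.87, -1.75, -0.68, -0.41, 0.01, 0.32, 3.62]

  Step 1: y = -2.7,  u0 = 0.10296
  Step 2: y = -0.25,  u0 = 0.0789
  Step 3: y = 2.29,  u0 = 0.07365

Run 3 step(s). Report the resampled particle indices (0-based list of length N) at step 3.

resampled_idx = [2, 3, 3, 4, 5, 6, 7, 7, 8]

step 1: w=[0.0951, 0.4734, 0.2668, 0.1645, 0.0001, 0.0000, 0.0000, 0.0000, 0.0000]  mean=-2.7361  Neff=3.0171  idx=[1, 1, 1, 1, 1, 2, 2, 3, 3]
step 2: w=[0.0000, 0.0000, 0.0000, 0.0000, 0.0000, 0.1500, 0.1500, 0.3500, 0.3500]  mean=-1.7860  Neff=3.4481  idx=[5, 6, 7, 7, 7, 7, 8, 8, 8]
step 3: w=[0.0149, 0.0149, 0.1386, 0.1386, 0.1386, 0.1386, 0.1386, 0.1386, 0.1386]  mean=-1.7536  Neff=7.4133  idx=[2, 3, 3, 4, 5, 6, 7, 7, 8]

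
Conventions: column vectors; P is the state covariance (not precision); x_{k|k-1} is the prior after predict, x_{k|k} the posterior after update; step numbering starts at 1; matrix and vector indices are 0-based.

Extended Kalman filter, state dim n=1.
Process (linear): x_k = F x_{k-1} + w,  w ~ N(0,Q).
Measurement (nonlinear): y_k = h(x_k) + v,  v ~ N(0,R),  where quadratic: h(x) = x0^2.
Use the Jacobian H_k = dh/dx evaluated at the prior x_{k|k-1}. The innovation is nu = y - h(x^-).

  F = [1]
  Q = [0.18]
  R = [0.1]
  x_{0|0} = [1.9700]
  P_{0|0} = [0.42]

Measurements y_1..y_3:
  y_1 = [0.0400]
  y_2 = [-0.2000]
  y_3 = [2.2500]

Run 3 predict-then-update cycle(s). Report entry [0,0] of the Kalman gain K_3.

K[0,0] = 0.6800

step 1: x^-=[1.9700]  P^-=[0.6000]  H_jac=[3.9400]  S=[9.4142]  K=[0.2511]  nu=[-3.8409]  x^+=[1.0055]  P^+=[0.0064]
step 2: x^-=[1.0055]  P^-=[0.1864]  H_jac=[2.0110]  S=[0.8537]  K=[0.4390]  nu=[-1.2110]  x^+=[0.4738]  P^+=[0.0218]
step 3: x^-=[0.4738]  P^-=[0.2018]  H_jac=[0.9477]  S=[0.2813]  K=[0.6800]  nu=[2.0255]  x^+=[1.8512]  P^+=[0.0718]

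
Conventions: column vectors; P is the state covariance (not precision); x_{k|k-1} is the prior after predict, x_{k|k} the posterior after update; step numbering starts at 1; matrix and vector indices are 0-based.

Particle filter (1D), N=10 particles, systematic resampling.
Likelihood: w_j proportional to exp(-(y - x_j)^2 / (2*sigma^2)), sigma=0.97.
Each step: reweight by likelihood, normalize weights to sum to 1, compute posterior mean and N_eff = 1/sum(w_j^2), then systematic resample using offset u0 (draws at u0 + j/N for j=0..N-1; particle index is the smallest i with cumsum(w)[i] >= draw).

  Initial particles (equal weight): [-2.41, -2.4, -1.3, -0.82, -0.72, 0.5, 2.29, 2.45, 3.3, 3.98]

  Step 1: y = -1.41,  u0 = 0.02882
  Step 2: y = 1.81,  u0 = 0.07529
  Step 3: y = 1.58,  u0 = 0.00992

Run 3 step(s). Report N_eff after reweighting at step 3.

N_eff = 9.2655

step 1: w=[0.1496, 0.1512, 0.2530, 0.2116, 0.1977, 0.0366, 0.0002, 0.0001, 0.0000, 0.0000]  mean=-1.3493  Neff=5.1430  idx=[0, 0, 1, 2, 2, 2, 3, 3, 4, 4]
step 2: w=[0.0006, 0.0006, 0.0006, 0.0434, 0.0434, 0.0434, 0.1875, 0.1875, 0.2466, 0.2466]  mean=-0.8359  Neff=5.0615  idx=[4, 6, 6, 7, 7, 8, 8, 9, 9, 9]
step 3: w=[0.0244, 0.0936, 0.0936, 0.0936, 0.0936, 0.1202, 0.1202, 0.1202, 0.1202, 0.1202]  mean=-0.7716  Neff=9.2655  idx=[0, 1, 2, 4, 5, 5, 6, 7, 8, 9]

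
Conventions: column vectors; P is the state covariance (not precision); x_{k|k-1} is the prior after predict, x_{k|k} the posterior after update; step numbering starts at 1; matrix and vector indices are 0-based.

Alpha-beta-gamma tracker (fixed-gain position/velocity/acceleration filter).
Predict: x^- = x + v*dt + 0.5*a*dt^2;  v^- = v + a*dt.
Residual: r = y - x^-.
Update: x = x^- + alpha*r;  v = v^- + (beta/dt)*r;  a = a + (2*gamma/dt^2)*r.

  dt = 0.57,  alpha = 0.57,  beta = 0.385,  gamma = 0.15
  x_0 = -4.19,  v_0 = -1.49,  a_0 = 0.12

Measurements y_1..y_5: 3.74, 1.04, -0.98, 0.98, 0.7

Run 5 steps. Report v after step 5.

step 1: x_pred=-5.0198  r=8.7598  x^+=-0.0267  v^+=4.4951  a^+=8.2085
step 2: x_pred=3.8690  r=-2.8290  x^+=2.2565  v^+=7.2631  a^+=5.5963
step 3: x_pred=7.3056  r=-8.2856  x^+=2.5828  v^+=4.8567  a^+=-2.0543
step 4: x_pred=5.0174  r=-4.0374  x^+=2.7161  v^+=0.9587  a^+=-5.7822
step 5: x_pred=2.3232  r=-1.6232  x^+=1.3980  v^+=-3.4335  a^+=-7.2810

v_post = -3.4335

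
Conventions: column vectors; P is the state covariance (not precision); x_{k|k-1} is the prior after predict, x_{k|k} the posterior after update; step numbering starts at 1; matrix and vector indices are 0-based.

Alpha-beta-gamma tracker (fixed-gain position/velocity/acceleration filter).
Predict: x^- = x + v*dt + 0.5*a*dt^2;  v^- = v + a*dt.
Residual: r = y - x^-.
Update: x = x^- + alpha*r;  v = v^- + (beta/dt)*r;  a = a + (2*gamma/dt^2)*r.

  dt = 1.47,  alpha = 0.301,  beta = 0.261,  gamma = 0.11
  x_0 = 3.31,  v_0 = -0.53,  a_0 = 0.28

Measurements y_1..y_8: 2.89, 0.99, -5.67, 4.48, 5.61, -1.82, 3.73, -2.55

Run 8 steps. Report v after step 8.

step 1: x_pred=2.8334  r=0.0566  x^+=2.8505  v^+=-0.1084  a^+=0.2858
step 2: x_pred=2.9999  r=-2.0099  x^+=2.3949  v^+=-0.0452  a^+=0.0811
step 3: x_pred=2.4162  r=-8.0862  x^+=-0.0177  v^+=-1.3616  a^+=-0.7421
step 4: x_pred=-2.8211  r=7.3011  x^+=-0.6235  v^+=-1.1562  a^+=0.0012
step 5: x_pred=-2.3218  r=7.9318  x^+=0.0657  v^+=0.2539  a^+=0.8087
step 6: x_pred=1.3126  r=-3.1326  x^+=0.3697  v^+=0.8865  a^+=0.4898
step 7: x_pred=2.2021  r=1.5279  x^+=2.6620  v^+=1.8778  a^+=0.6454
step 8: x_pred=6.1196  r=-8.6696  x^+=3.5101  v^+=1.2872  a^+=-0.2373

v_post = 1.2872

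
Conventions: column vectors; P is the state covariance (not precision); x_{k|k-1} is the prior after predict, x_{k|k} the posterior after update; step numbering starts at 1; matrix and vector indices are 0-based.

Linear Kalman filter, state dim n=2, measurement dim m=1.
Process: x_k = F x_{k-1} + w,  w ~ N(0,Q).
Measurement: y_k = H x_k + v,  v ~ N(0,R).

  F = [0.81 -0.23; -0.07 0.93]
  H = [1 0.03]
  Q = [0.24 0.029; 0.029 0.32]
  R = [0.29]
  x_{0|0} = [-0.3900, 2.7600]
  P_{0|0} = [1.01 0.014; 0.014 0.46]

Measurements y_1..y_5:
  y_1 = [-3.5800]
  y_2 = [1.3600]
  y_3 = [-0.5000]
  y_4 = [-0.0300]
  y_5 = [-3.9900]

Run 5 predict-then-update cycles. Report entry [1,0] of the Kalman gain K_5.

K[1,0] = -0.3984

step 1: x^-=[-0.9507, 2.5941]  P^-=[0.9218 -0.1159; -0.1159 0.7210]  S=[1.2055]  K=[0.7618; -0.0782]  nu=[-2.7071]  x^+=[-3.0129, 2.8058]  P^+=[0.2222 -0.0441; -0.0441 0.7136]
step 2: x^-=[-3.0858, 2.8203]  P^-=[0.4400 -0.1702; -0.1702 0.9440]  S=[0.7206]  K=[0.6035; -0.1968]  nu=[4.3612]  x^+=[-0.4539, 1.9619]  P^+=[0.1775 -0.0846; -0.0846 0.9161]
step 3: x^-=[-0.8189, 1.8563]  P^-=[0.4365 -0.2421; -0.2421 1.1242]  S=[0.7129]  K=[0.6020; -0.2923]  nu=[0.2632]  x^+=[-0.6604, 1.7794]  P^+=[0.1781 -0.1167; -0.1167 1.0633]
step 4: x^-=[-0.9442, 1.7011]  P^-=[0.4566 -0.2983; -0.2983 1.2557]  S=[0.7298]  K=[0.6133; -0.3571]  nu=[0.8632]  x^+=[-0.4148, 1.3928]  P^+=[0.1820 -0.1384; -0.1384 1.1627]
step 5: x^-=[-0.6563, 1.3243]  P^-=[0.4725 -0.3365; -0.3365 1.3445]  S=[0.7435]  K=[0.6219; -0.3984]  nu=[-3.3734]  x^+=[-2.7543, 2.6682]  P^+=[0.1849 -0.1523; -0.1523 1.2265]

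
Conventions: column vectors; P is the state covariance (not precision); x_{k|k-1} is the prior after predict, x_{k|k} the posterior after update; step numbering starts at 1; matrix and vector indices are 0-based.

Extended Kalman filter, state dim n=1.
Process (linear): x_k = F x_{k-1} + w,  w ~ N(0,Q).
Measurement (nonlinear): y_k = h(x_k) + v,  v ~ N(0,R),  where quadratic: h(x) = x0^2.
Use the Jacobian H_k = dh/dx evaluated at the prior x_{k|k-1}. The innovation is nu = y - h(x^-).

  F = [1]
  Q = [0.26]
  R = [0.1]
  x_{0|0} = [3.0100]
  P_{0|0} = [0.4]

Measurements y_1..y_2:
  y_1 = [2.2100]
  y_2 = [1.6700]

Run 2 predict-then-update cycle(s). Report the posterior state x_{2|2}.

step 1: x^-=[3.0100]  P^-=[0.6600]  H_jac=[6.0200]  S=[24.0187]  K=[0.1654]  nu=[-6.8501]  x^+=[1.8768]  P^+=[0.0027]
step 2: x^-=[1.8768]  P^-=[0.2627]  H_jac=[3.7537]  S=[3.8022]  K=[0.2594]  nu=[-1.8526]  x^+=[1.3963]  P^+=[0.0069]

x_post = [1.3963]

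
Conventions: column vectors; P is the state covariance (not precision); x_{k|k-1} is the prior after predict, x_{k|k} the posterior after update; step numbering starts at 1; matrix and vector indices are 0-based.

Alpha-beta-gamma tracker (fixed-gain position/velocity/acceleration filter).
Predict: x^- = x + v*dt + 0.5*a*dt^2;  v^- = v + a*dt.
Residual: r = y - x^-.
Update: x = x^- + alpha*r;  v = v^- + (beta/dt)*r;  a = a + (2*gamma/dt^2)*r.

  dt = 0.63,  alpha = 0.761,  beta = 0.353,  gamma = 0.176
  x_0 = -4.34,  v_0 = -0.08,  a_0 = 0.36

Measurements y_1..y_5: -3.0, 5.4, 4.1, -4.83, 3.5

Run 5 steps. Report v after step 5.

step 1: x_pred=-4.3190  r=1.3190  x^+=-3.3152  v^+=0.8858  a^+=1.5297
step 2: x_pred=-2.4536  r=7.8536  x^+=3.5230  v^+=6.2501  a^+=8.4949
step 3: x_pred=9.1463  r=-5.0463  x^+=5.3061  v^+=8.7743  a^+=4.0194
step 4: x_pred=11.6315  r=-16.4615  x^+=-0.8957  v^+=2.0828  a^+=-10.5799
step 5: x_pred=-1.6831  r=5.1831  x^+=2.2612  v^+=-1.6783  a^+=-5.9831

v_post = -1.6783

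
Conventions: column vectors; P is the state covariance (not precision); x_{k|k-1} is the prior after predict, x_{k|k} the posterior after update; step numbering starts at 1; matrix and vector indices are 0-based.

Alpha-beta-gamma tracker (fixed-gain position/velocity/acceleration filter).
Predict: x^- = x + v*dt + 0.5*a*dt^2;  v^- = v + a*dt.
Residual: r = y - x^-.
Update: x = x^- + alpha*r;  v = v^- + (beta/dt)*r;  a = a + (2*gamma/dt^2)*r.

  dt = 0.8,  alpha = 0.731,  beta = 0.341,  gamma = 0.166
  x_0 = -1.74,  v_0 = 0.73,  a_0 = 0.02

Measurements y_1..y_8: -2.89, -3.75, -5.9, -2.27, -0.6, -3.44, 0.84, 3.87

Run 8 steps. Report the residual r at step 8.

resid = -0.5212

step 1: x_pred=-1.1496  r=-1.7404  x^+=-2.4218  v^+=0.0042  a^+=-0.8828
step 2: x_pred=-2.7010  r=-1.0490  x^+=-3.4678  v^+=-1.1492  a^+=-1.4270
step 3: x_pred=-4.8439  r=-1.0561  x^+=-5.6159  v^+=-2.7410  a^+=-1.9749
step 4: x_pred=-8.4407  r=6.1707  x^+=-3.9299  v^+=-1.6907  a^+=1.2262
step 5: x_pred=-4.8901  r=4.2901  x^+=-1.7540  v^+=1.1189  a^+=3.4516
step 6: x_pred=0.2456  r=-3.6856  x^+=-2.4486  v^+=2.3092  a^+=1.5397
step 7: x_pred=-0.1085  r=0.9485  x^+=0.5849  v^+=3.9453  a^+=2.0317
step 8: x_pred=4.3912  r=-0.5212  x^+=4.0102  v^+=5.3485  a^+=1.7613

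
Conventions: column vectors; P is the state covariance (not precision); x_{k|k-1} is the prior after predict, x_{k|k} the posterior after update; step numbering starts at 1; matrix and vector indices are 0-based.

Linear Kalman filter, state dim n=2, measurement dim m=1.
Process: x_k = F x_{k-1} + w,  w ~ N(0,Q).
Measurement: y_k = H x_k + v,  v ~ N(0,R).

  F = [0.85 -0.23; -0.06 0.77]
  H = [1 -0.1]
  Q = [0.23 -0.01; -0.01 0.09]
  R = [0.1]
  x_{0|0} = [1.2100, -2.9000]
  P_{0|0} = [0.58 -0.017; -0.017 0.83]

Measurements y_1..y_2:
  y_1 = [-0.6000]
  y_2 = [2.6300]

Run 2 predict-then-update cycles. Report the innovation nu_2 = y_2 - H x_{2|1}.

step 1: x^-=[1.6955, -2.3056]  P^-=[0.6996 -0.1979; -0.1979 0.5858]  S=[0.8450]  K=[0.8513; -0.3035]  nu=[-2.5261]  x^+=[-0.4550, -1.5388]  P^+=[0.0872 0.0204; 0.0204 0.5079]
step 2: x^-=[-0.0328, -1.1576]  P^-=[0.3119 -0.0907; -0.0907 0.3896]  S=[0.4339]  K=[0.7396; -0.2989]  nu=[2.5470]  x^+=[1.8511, -1.9189]  P^+=[0.0745 0.0052; 0.0052 0.3508]

innov = [2.5470]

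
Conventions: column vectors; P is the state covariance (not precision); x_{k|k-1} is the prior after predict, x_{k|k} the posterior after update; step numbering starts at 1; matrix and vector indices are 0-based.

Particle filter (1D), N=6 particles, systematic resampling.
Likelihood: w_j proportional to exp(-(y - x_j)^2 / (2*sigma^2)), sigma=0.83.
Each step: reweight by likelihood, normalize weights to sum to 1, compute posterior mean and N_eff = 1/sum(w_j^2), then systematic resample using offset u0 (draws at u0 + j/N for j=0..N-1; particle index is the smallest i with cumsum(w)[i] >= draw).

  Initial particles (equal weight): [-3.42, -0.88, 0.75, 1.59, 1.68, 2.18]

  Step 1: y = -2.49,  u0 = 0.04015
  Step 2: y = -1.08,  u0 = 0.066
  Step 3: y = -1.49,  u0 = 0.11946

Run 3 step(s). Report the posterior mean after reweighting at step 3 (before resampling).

step 1: w=[0.7774, 0.2219, 0.0007, 0.0000, 0.0000, 0.0000]  mean=-2.8533  Neff=1.5302  idx=[0, 0, 0, 0, 0, 1]
step 2: w=[0.0176, 0.0176, 0.0176, 0.0176, 0.0176, 0.9118]  mean=-1.1041  Neff=1.2006  idx=[3, 5, 5, 5, 5, 5]
step 3: w=[0.0172, 0.1966, 0.1966, 0.1966, 0.1966, 0.1966]  mean=-0.9238  Neff=5.1691  idx=[1, 2, 3, 4, 4, 5]

post_mean = -0.9238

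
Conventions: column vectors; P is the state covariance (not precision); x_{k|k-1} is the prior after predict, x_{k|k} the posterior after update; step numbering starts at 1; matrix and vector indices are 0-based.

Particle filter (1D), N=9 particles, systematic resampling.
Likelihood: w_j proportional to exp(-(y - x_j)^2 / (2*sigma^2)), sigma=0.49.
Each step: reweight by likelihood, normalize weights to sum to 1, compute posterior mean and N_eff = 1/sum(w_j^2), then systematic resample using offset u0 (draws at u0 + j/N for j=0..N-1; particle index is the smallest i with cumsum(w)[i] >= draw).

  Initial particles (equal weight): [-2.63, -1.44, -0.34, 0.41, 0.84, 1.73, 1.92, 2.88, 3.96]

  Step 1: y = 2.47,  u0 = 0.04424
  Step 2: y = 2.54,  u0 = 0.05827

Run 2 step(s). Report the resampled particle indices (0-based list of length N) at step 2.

step 1: w=[0.0000, 0.0000, 0.0000, 0.0001, 0.0025, 0.2035, 0.3391, 0.4486, 0.0063]  mean=2.3218  Neff=2.7962  idx=[5, 5, 6, 6, 6, 7, 7, 7, 7]
step 2: w=[0.0510, 0.0510, 0.0898, 0.0898, 0.0898, 0.1572, 0.1572, 0.1572, 0.1572]  mean=2.5041  Neff=7.8012  idx=[1, 2, 3, 5, 5, 6, 7, 7, 8]

resampled_idx = [1, 2, 3, 5, 5, 6, 7, 7, 8]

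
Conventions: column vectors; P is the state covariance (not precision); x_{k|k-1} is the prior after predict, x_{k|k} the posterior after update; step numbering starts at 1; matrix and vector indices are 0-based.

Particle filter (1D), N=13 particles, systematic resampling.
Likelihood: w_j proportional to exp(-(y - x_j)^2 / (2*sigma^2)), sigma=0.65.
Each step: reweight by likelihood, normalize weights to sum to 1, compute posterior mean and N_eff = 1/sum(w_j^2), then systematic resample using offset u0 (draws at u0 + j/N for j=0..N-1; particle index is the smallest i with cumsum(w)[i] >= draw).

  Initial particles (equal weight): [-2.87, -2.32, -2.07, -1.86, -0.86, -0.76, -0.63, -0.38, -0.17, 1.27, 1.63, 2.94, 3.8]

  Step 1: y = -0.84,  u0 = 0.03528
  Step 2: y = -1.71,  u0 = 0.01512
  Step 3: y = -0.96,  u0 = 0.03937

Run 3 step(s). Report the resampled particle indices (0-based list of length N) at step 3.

resampled_idx = [1, 3, 4, 5, 5, 6, 7, 8, 8, 9, 10, 11, 12]

step 1: w=[0.0016, 0.0154, 0.0344, 0.0601, 0.2059, 0.2044, 0.1955, 0.1604, 0.1211, 0.0011, 0.0002, 0.0000, 0.0000]  mean=-0.7588  Neff=5.9585  idx=[2, 4, 4, 4, 5, 5, 5, 6, 6, 7, 7, 8, 8]
step 2: w=[0.2126, 0.1054, 0.1054, 0.1054, 0.0852, 0.0852, 0.0852, 0.0623, 0.0623, 0.0306, 0.0306, 0.0150, 0.0150]  mean=-1.0130  Neff=9.0605  idx=[0, 0, 0, 1, 2, 2, 3, 4, 5, 6, 7, 8, 9]
step 3: w=[0.0234, 0.0234, 0.0234, 0.0994, 0.0994, 0.0994, 0.0994, 0.0959, 0.0959, 0.0959, 0.0884, 0.0884, 0.0676]  mean=-0.8431  Neff=11.2393  idx=[1, 3, 4, 5, 5, 6, 7, 8, 8, 9, 10, 11, 12]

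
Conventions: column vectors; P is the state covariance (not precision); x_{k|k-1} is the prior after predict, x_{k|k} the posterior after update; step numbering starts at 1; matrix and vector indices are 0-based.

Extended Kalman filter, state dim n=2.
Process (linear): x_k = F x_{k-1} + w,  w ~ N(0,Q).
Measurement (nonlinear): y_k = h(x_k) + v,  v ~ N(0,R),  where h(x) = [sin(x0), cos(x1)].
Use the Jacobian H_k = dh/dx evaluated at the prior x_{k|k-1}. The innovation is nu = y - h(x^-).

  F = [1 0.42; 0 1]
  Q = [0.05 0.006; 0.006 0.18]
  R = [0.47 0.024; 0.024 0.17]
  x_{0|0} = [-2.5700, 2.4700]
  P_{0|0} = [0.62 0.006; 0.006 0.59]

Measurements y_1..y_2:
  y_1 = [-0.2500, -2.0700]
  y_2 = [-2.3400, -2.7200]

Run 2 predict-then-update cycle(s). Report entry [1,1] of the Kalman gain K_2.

step 1: x^-=[-1.5326, 2.4700]  P^-=[0.7791 0.2598; 0.2598 0.7700]  H_jac=[0.0382 0.0000; 0.0000 -0.6222]  S=[0.4711 0.0178; 0.0178 0.4681]  K=[0.0763 -0.3482; 0.0599 -1.0258]  nu=[0.7493, -1.2872]  x^+=[-1.0272, 3.8352]  P^+=[0.7206 0.0922; 0.0922 0.2779]
step 2: x^-=[0.5836, 3.8352]  P^-=[0.8970 0.2149; 0.2149 0.4579]  H_jac=[0.8345 0.0000; 0.0000 0.6393]  S=[1.0947 0.1387; 0.1387 0.3572]  K=[0.6679 0.1254; 0.0631 0.7952]  nu=[-2.8910, -1.9511]  x^+=[-1.5921, 2.1013]  P^+=[0.3798 0.0584; 0.0584 0.2138]

K[1,1] = 0.7952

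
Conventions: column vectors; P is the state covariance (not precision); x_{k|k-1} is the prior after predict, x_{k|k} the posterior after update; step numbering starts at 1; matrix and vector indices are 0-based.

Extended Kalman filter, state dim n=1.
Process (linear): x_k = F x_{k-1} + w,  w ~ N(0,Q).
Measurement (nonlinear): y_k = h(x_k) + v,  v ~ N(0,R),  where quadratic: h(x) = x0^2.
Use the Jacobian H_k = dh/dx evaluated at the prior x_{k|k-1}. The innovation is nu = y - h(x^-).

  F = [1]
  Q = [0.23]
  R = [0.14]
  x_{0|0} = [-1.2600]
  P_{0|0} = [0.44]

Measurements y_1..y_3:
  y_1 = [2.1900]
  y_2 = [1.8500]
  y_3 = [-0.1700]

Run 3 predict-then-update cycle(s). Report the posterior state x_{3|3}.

x_post = [-0.6775]

step 1: x^-=[-1.2600]  P^-=[0.6700]  H_jac=[-2.5200]  S=[4.3948]  K=[-0.3842]  nu=[0.6024]  x^+=[-1.4914]  P^+=[0.0213]
step 2: x^-=[-1.4914]  P^-=[0.2513]  H_jac=[-2.9829]  S=[2.3763]  K=[-0.3155]  nu=[-0.3744]  x^+=[-1.3733]  P^+=[0.0148]
step 3: x^-=[-1.3733]  P^-=[0.2448]  H_jac=[-2.7466]  S=[1.9868]  K=[-0.3384]  nu=[-2.0560]  x^+=[-0.6775]  P^+=[0.0173]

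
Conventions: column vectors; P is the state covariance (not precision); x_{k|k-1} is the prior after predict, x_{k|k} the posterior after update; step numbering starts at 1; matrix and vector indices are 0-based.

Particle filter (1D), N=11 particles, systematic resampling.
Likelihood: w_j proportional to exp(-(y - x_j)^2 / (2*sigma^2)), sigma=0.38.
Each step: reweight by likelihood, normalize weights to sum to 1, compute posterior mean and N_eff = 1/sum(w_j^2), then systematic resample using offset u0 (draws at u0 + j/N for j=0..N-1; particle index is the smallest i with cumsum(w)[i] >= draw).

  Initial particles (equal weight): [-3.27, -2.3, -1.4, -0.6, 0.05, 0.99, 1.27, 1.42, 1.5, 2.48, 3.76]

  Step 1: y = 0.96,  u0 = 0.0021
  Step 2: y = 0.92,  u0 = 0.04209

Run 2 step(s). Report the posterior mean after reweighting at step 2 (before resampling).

post_mean = 1.1307

step 1: w=[0.0000, 0.0000, 0.0000, 0.0001, 0.0217, 0.3810, 0.2740, 0.1837, 0.1393, 0.0001, 0.0000]  mean=1.1964  Neff=3.6508  idx=[4, 5, 5, 5, 5, 6, 6, 6, 7, 7, 8]
step 2: w=[0.0102, 0.1380, 0.1380, 0.1380, 0.1380, 0.0919, 0.0919, 0.0919, 0.0591, 0.0591, 0.0438]  mean=1.1307  Neff=9.0451  idx=[1, 1, 2, 3, 3, 4, 5, 6, 7, 8, 9]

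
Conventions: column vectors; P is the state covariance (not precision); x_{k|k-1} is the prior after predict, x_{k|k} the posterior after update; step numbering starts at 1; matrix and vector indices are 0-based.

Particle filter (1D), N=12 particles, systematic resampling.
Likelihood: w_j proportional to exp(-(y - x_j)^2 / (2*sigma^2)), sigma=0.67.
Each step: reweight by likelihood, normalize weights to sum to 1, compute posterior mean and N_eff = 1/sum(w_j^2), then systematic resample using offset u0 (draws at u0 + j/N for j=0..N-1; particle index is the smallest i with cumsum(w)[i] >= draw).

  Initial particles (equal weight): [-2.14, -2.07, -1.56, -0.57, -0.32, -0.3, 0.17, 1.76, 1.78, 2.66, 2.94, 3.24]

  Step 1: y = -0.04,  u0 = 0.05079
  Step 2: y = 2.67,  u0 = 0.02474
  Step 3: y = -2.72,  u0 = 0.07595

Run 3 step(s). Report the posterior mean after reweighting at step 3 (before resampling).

post_mean = -0.1338

step 1: w=[0.0020, 0.0028, 0.0208, 0.1991, 0.2495, 0.2525, 0.2592, 0.0074, 0.0068, 0.0001, 0.0000, 0.0000]  mean=-0.2420  Neff=4.2859  idx=[3, 3, 3, 4, 4, 4, 5, 5, 5, 6, 6, 6]
step 2: w=[0.0026, 0.0026, 0.0026, 0.0149, 0.0149, 0.0149, 0.0170, 0.0170, 0.0170, 0.2987, 0.2987, 0.2987]  mean=0.1182  Neff=3.7137  idx=[4, 9, 9, 9, 9, 10, 10, 10, 10, 11, 11, 11]
step 3: w=[0.6199, 0.0346, 0.0346, 0.0346, 0.0346, 0.0346, 0.0346, 0.0346, 0.0346, 0.0346, 0.0346, 0.0346]  mean=-0.1338  Neff=2.5160  idx=[0, 0, 0, 0, 0, 0, 0, 2, 4, 6, 9, 11]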